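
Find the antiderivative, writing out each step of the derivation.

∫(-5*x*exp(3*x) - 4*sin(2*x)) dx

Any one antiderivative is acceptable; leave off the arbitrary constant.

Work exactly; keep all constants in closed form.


Step 1. Rewrite: now ∫(-5*x*exp(3*x)) dx + ∫(-4*sin(2*x)) dx.
Step 2. Integrate ∫(-5*x*exp(3*x)) dx by parts with u = x, dv = (-5*exp(3*x)) dx, so v = -5*exp(3*x)/3: now -5*x*exp(3*x)/3 + ∫(5*exp(3*x)/3) dx + ∫(-4*sin(2*x)) dx.
Step 3. Evaluate the standard form: now -5*x*exp(3*x)/3 + 5*exp(3*x)/9 + ∫(-4*sin(2*x)) dx.
Step 4. Evaluate the standard form: now -5*x*exp(3*x)/3 + 5*exp(3*x)/9 + 2*cos(2*x).
Answer: -5*x*exp(3*x)/3 + 5*exp(3*x)/9 + 2*cos(2*x).


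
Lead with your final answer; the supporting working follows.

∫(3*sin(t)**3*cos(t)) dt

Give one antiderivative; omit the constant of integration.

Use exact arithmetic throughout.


The answer is 3*sin(t)**4/4.
Step 1. Substitute u = sin(t), turning ∫(3*sin(t)**3*cos(t)) dt into ∫(3*u**3) du: now ∫(3*u**3) du.
Step 2. Evaluate the standard form: now 3*u**4/4.
Step 3. Substitute back u = sin(t): now 3*sin(t)**4/4.
Answer: 3*sin(t)**4/4.


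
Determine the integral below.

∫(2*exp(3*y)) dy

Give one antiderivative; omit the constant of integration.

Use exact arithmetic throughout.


Answer: 2*exp(3*y)/3.


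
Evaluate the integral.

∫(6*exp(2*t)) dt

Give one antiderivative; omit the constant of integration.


Answer: 3*exp(2*t).


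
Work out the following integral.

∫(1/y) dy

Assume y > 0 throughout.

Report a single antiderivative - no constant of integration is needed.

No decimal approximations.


Answer: log(y).


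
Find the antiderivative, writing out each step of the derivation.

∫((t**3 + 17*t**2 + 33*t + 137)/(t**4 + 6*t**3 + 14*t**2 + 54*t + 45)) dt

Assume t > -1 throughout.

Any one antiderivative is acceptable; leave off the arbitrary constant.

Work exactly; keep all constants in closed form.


Step 1. Decompose ∫((t**3 + 17*t**2 + 33*t + 137)/(t**4 + 6*t**3 + 14*t**2 + 54*t + 45)) dt by partial fractions, (t**3 + 17*t**2 + 33*t + 137)/(t**4 + 6*t**3 + 14*t**2 + 54*t + 45) = 4/(t**2 + 9) - 2/(t + 5) + 3/(t + 1): now ∫(3/(t + 1)) dt + ∫(-2/(t + 5)) dt + ∫(4/(t**2 + 9)) dt.
Step 2. Evaluate the standard form [assuming t > -5]: now -2*log(t + 5) + ∫(3/(t + 1)) dt + ∫(4/(t**2 + 9)) dt.
Step 3. Evaluate the standard form [assuming t > -1]: now 3*log(t + 1) - 2*log(t + 5) + ∫(4/(t**2 + 9)) dt.
Step 4. Evaluate the standard form: now 3*log(t + 1) - 2*log(t + 5) + 4*atan(t/3)/3.
Answer: 3*log(t + 1) - 2*log(t + 5) + 4*atan(t/3)/3.


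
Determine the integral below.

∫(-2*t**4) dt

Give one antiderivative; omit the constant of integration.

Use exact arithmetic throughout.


Answer: -2*t**5/5.


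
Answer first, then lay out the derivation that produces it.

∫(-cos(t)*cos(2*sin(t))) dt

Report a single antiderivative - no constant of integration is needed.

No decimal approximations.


The answer is -sin(2*sin(t))/2.
Step 1. Substitute u = sin(t), turning ∫(-cos(t)*cos(2*sin(t))) dt into ∫(-cos(2*u)) du: now ∫(-cos(2*u)) du.
Step 2. Evaluate the standard form: now -sin(2*u)/2.
Step 3. Substitute back u = sin(t): now -sin(2*sin(t))/2.
Answer: -sin(2*sin(t))/2.


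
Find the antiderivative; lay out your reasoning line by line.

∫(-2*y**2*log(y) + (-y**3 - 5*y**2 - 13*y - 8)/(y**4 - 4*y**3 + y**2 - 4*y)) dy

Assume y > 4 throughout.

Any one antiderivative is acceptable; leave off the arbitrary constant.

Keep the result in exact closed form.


Step 1. Rewrite: now ∫(-2*y**2*log(y)) dy + ∫((-y**3 - 5*y**2 - 13*y - 8)/(y**4 - 4*y**3 + y**2 - 4*y)) dy.
Step 2. Decompose ∫((-y**3 - 5*y**2 - 13*y - 8)/(y**4 - 4*y**3 + y**2 - 4*y)) dy by partial fractions, (-y**3 - 5*y**2 - 13*y - 8)/(y**4 - 4*y**3 + y**2 - 4*y) = 3/(y**2 + 1) - 3/(y - 4) + 2/y: now ∫(2/y) dy + ∫(-2*y**2*log(y)) dy + ∫(-3/(y - 4)) dy + ∫(3/(y**2 + 1)) dy.
Step 3. Evaluate the standard form [assuming y > 4]: now -3*log(y - 4) + ∫(2/y) dy + ∫(-2*y**2*log(y)) dy + ∫(3/(y**2 + 1)) dy.
Step 4. Evaluate the standard form [assuming y > 0]: now 2*log(y) - 3*log(y - 4) + ∫(-2*y**2*log(y)) dy + ∫(3/(y**2 + 1)) dy.
Step 5. Evaluate the standard form: now 2*log(y) - 3*log(y - 4) + 3*atan(y) + ∫(-2*y**2*log(y)) dy.
Step 6. Integrate ∫(-2*y**2*log(y)) dy by parts with u = log(y), dv = (-2*y**2) dy, so v = -2*y**3/3 [assuming y > 0]: now -2*y**3*log(y)/3 + 2*log(y) - 3*log(y - 4) + 3*atan(y) + ∫(2*y**2/3) dy.
Step 7. Evaluate the standard form: now -2*y**3*log(y)/3 + 2*y**3/9 + 2*log(y) - 3*log(y - 4) + 3*atan(y).
Answer: -2*y**3*log(y)/3 + 2*y**3/9 + 2*log(y) - 3*log(y - 4) + 3*atan(y).


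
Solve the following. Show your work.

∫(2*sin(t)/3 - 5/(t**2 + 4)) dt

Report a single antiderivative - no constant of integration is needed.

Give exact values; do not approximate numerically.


Step 1. Rewrite: now ∫(-5/(t**2 + 4)) dt + ∫(2*sin(t)/3) dt.
Step 2. Evaluate the standard form: now -5*atan(t/2)/2 + ∫(2*sin(t)/3) dt.
Step 3. Evaluate the standard form: now -2*cos(t)/3 - 5*atan(t/2)/2.
Answer: -2*cos(t)/3 - 5*atan(t/2)/2.


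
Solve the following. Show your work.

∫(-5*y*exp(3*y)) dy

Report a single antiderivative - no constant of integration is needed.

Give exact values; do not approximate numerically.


Step 1. Integrate ∫(-5*y*exp(3*y)) dy by parts with u = y, dv = (-5*exp(3*y)) dy, so v = -5*exp(3*y)/3: now -5*y*exp(3*y)/3 + ∫(5*exp(3*y)/3) dy.
Step 2. Evaluate the standard form: now -5*y*exp(3*y)/3 + 5*exp(3*y)/9.
Answer: -5*y*exp(3*y)/3 + 5*exp(3*y)/9.


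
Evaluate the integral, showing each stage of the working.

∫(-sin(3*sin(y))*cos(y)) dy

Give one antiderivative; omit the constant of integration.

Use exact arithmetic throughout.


Step 1. Substitute u = sin(y), turning ∫(-sin(3*sin(y))*cos(y)) dy into ∫(-sin(3*u)) du: now ∫(-sin(3*u)) du.
Step 2. Evaluate the standard form: now cos(3*u)/3.
Step 3. Substitute back u = sin(y): now cos(3*sin(y))/3.
Answer: cos(3*sin(y))/3.


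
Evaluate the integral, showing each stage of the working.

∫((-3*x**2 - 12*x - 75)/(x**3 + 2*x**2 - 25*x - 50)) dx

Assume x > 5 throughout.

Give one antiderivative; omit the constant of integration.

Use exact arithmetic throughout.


Step 1. Decompose ∫((-3*x**2 - 12*x - 75)/(x**3 + 2*x**2 - 25*x - 50)) dx by partial fractions, (-3*x**2 - 12*x - 75)/(x**3 + 2*x**2 - 25*x - 50) = -3/(x + 5) + 3/(x + 2) - 3/(x - 5): now ∫(-3/(x - 5)) dx + ∫(3/(x + 2)) dx + ∫(-3/(x + 5)) dx.
Step 2. Evaluate the standard form [assuming x > 5]: now -3*log(x - 5) + ∫(3/(x + 2)) dx + ∫(-3/(x + 5)) dx.
Step 3. Evaluate the standard form [assuming x > -2]: now -3*log(x - 5) + 3*log(x + 2) + ∫(-3/(x + 5)) dx.
Step 4. Evaluate the standard form [assuming x > -5]: now -3*log(x - 5) + 3*log(x + 2) - 3*log(x + 5).
Answer: -3*log(x - 5) + 3*log(x + 2) - 3*log(x + 5).


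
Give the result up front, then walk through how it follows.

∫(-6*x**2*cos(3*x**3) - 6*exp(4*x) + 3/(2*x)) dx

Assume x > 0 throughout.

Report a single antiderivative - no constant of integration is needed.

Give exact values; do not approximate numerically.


The answer is -3*exp(4*x)/2 + 3*log(x)/2 - 2*sin(3*x**3)/3.
Step 1. Rewrite: now ∫(3/(2*x)) dx + ∫(-6*x**2*cos(3*x**3)) dx + ∫(-6*exp(4*x)) dx.
Step 2. Evaluate the standard form [assuming x > 0]: now 3*log(x)/2 + ∫(-6*x**2*cos(3*x**3)) dx + ∫(-6*exp(4*x)) dx.
Step 3. Evaluate the standard form: now -3*exp(4*x)/2 + 3*log(x)/2 + ∫(-6*x**2*cos(3*x**3)) dx.
Step 4. Substitute u = x**3, turning ∫(-6*x**2*cos(3*x**3)) dx into ∫(-2*cos(3*u)) du: now -3*exp(4*x)/2 + 3*log(x)/2 + ∫(-2*cos(3*u)) du.
Step 5. Evaluate the standard form: now -3*exp(4*x)/2 + 3*log(x)/2 - 2*sin(3*u)/3.
Step 6. Substitute back u = x**3: now -3*exp(4*x)/2 + 3*log(x)/2 - 2*sin(3*x**3)/3.
Answer: -3*exp(4*x)/2 + 3*log(x)/2 - 2*sin(3*x**3)/3.


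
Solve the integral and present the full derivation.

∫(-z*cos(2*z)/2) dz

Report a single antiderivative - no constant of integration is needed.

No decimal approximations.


Step 1. Integrate ∫(-z*cos(2*z)/2) dz by parts with u = z, dv = (-cos(2*z)/2) dz, so v = -sin(2*z)/4: now -z*sin(2*z)/4 + ∫(sin(2*z)/4) dz.
Step 2. Evaluate the standard form: now -z*sin(2*z)/4 - cos(2*z)/8.
Answer: -z*sin(2*z)/4 - cos(2*z)/8.


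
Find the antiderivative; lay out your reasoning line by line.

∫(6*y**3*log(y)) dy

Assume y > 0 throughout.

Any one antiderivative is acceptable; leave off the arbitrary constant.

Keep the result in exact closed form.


Step 1. Integrate ∫(6*y**3*log(y)) dy by parts with u = log(y), dv = (6*y**3) dy, so v = 3*y**4/2 [assuming y > 0]: now 3*y**4*log(y)/2 + ∫(-3*y**3/2) dy.
Step 2. Evaluate the standard form: now 3*y**4*log(y)/2 - 3*y**4/8.
Answer: 3*y**4*log(y)/2 - 3*y**4/8.


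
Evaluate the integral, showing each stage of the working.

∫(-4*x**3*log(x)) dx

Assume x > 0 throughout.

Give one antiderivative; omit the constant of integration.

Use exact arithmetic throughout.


Step 1. Integrate ∫(-4*x**3*log(x)) dx by parts with u = log(x), dv = (-4*x**3) dx, so v = -x**4 [assuming x > 0]: now -x**4*log(x) + ∫(x**3) dx.
Step 2. Evaluate the standard form: now -x**4*log(x) + x**4/4.
Answer: -x**4*log(x) + x**4/4.


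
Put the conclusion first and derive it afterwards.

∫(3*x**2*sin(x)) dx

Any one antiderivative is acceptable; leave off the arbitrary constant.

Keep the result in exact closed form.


The answer is -3*x**2*cos(x) + 6*x*sin(x) + 6*cos(x).
Step 1. Integrate ∫(3*x**2*sin(x)) dx by parts with u = x**2, dv = (3*sin(x)) dx, so v = -3*cos(x): now -3*x**2*cos(x) + ∫(6*x*cos(x)) dx.
Step 2. Integrate ∫(6*x*cos(x)) dx by parts with u = x, dv = (6*cos(x)) dx, so v = 6*sin(x): now -3*x**2*cos(x) + 6*x*sin(x) + ∫(-6*sin(x)) dx.
Step 3. Evaluate the standard form: now -3*x**2*cos(x) + 6*x*sin(x) + 6*cos(x).
Answer: -3*x**2*cos(x) + 6*x*sin(x) + 6*cos(x).


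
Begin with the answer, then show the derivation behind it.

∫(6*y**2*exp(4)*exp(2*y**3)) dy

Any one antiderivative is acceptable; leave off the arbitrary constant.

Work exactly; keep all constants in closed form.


The answer is exp(2*y**3 + 4).
Step 1. Substitute u = y**3 + 2, turning ∫(6*y**2*exp(4)*exp(2*y**3)) dy into ∫(2*exp(2*u)) du: now ∫(2*exp(2*u)) du.
Step 2. Evaluate the standard form: now exp(2*u).
Step 3. Substitute back u = y**3 + 2: now exp(2*y**3 + 4).
Answer: exp(2*y**3 + 4).


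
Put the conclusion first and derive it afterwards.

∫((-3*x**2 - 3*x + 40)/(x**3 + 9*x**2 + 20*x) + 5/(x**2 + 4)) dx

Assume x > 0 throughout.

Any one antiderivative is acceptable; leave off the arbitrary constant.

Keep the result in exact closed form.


The answer is 2*log(x) - log(x + 4) - 4*log(x + 5) + 5*atan(x/2)/2.
Step 1. Rewrite: now ∫((-3*x**2 - 3*x + 40)/(x**3 + 9*x**2 + 20*x)) dx + ∫(5/(x**2 + 4)) dx.
Step 2. Decompose ∫((-3*x**2 - 3*x + 40)/(x**3 + 9*x**2 + 20*x)) dx by partial fractions, (-3*x**2 - 3*x + 40)/(x**3 + 9*x**2 + 20*x) = -4/(x + 5) - 1/(x + 4) + 2/x: now ∫(2/x) dx + ∫(-1/(x + 4)) dx + ∫(-4/(x + 5)) dx + ∫(5/(x**2 + 4)) dx.
Step 3. Evaluate the standard form [assuming x > -4]: now -log(x + 4) + ∫(2/x) dx + ∫(-4/(x + 5)) dx + ∫(5/(x**2 + 4)) dx.
Step 4. Evaluate the standard form [assuming x > 0]: now 2*log(x) - log(x + 4) + ∫(-4/(x + 5)) dx + ∫(5/(x**2 + 4)) dx.
Step 5. Evaluate the standard form [assuming x > -5]: now 2*log(x) - log(x + 4) - 4*log(x + 5) + ∫(5/(x**2 + 4)) dx.
Step 6. Evaluate the standard form: now 2*log(x) - log(x + 4) - 4*log(x + 5) + 5*atan(x/2)/2.
Answer: 2*log(x) - log(x + 4) - 4*log(x + 5) + 5*atan(x/2)/2.


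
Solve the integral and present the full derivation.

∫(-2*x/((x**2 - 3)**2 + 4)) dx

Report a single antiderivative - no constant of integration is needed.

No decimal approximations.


Step 1. Substitute u = x**2 - 3, turning ∫(-2*x/((x**2 - 3)**2 + 4)) dx into ∫(-1/(u**2 + 4)) du: now ∫(-1/(u**2 + 4)) du.
Step 2. Evaluate the standard form: now -atan(u/2)/2.
Step 3. Substitute back u = x**2 - 3: now -atan(x**2/2 - 3/2)/2.
Answer: -atan(x**2/2 - 3/2)/2.


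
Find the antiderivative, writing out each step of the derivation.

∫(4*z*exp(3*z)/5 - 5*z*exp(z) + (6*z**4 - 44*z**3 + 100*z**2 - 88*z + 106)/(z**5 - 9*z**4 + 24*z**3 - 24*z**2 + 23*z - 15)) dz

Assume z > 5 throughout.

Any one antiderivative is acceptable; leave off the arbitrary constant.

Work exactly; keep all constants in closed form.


Step 1. Rewrite: now ∫(-5*z*exp(z)) dz + ∫(4*z*exp(3*z)/5) dz + ∫((6*z**4 - 44*z**3 + 100*z**2 - 88*z + 106)/(z**5 - 9*z**4 + 24*z**3 - 24*z**2 + 23*z - 15)) dz.
Step 2. Integrate ∫(-5*z*exp(z)) dz by parts with u = z, dv = (-5*exp(z)) dz, so v = -5*exp(z): now -5*z*exp(z) + ∫(4*z*exp(3*z)/5) dz + ∫((6*z**4 - 44*z**3 + 100*z**2 - 88*z + 106)/(z**5 - 9*z**4 + 24*z**3 - 24*z**2 + 23*z - 15)) dz + ∫(5*exp(z)) dz.
Step 3. Evaluate the standard form: now -5*z*exp(z) + 5*exp(z) + ∫(4*z*exp(3*z)/5) dz + ∫((6*z**4 - 44*z**3 + 100*z**2 - 88*z + 106)/(z**5 - 9*z**4 + 24*z**3 - 24*z**2 + 23*z - 15)) dz.
Step 4. Integrate ∫(4*z*exp(3*z)/5) dz by parts with u = z, dv = (4*exp(3*z)/5) dz, so v = 4*exp(3*z)/15: now 4*z*exp(3*z)/15 - 5*z*exp(z) + 5*exp(z) + ∫((6*z**4 - 44*z**3 + 100*z**2 - 88*z + 106)/(z**5 - 9*z**4 + 24*z**3 - 24*z**2 + 23*z - 15)) dz + ∫(-4*exp(3*z)/15) dz.
Step 5. Evaluate the standard form: now 4*z*exp(3*z)/15 - 5*z*exp(z) - 4*exp(3*z)/45 + 5*exp(z) + ∫((6*z**4 - 44*z**3 + 100*z**2 - 88*z + 106)/(z**5 - 9*z**4 + 24*z**3 - 24*z**2 + 23*z - 15)) dz.
Step 6. Decompose ∫((6*z**4 - 44*z**3 + 100*z**2 - 88*z + 106)/(z**5 - 9*z**4 + 24*z**3 - 24*z**2 + 23*z - 15)) dz by partial fractions, (6*z**4 - 44*z**3 + 100*z**2 - 88*z + 106)/(z**5 - 9*z**4 + 24*z**3 - 24*z**2 + 23*z - 15) = -2/(z**2 + 1) + 5/(z - 1) - 1/(z - 3) + 2/(z - 5): now 4*z*exp(3*z)/15 - 5*z*exp(z) - 4*exp(3*z)/45 + 5*exp(z) + ∫(2/(z - 5)) dz + ∫(-1/(z - 3)) dz + ∫(5/(z - 1)) dz + ∫(-2/(z**2 + 1)) dz.
Step 7. Evaluate the standard form [assuming z > 5]: now 4*z*exp(3*z)/15 - 5*z*exp(z) - 4*exp(3*z)/45 + 5*exp(z) + 2*log(z - 5) + ∫(-1/(z - 3)) dz + ∫(5/(z - 1)) dz + ∫(-2/(z**2 + 1)) dz.
Step 8. Evaluate the standard form [assuming z > 3]: now 4*z*exp(3*z)/15 - 5*z*exp(z) - 4*exp(3*z)/45 + 5*exp(z) + 2*log(z - 5) - log(z - 3) + ∫(5/(z - 1)) dz + ∫(-2/(z**2 + 1)) dz.
Step 9. Evaluate the standard form [assuming z > 1]: now 4*z*exp(3*z)/15 - 5*z*exp(z) - 4*exp(3*z)/45 + 5*exp(z) + 2*log(z - 5) - log(z - 3) + 5*log(z - 1) + ∫(-2/(z**2 + 1)) dz.
Step 10. Evaluate the standard form: now 4*z*exp(3*z)/15 - 5*z*exp(z) - 4*exp(3*z)/45 + 5*exp(z) + 2*log(z - 5) - log(z - 3) + 5*log(z - 1) - 2*atan(z).
Answer: 4*z*exp(3*z)/15 - 5*z*exp(z) - 4*exp(3*z)/45 + 5*exp(z) + 2*log(z - 5) - log(z - 3) + 5*log(z - 1) - 2*atan(z).


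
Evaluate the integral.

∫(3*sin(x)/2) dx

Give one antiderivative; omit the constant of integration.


Answer: -3*cos(x)/2.


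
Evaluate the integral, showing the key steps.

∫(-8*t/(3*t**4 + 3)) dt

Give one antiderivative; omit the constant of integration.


Step 1. Substitute u = t**2, turning ∫(-8*t/(3*t**4 + 3)) dt into ∫(-4/(3*(u**2 + 1))) du: now ∫(-4/(3*(u**2 + 1))) du.
Step 2. Evaluate the standard form: now -4*atan(u)/3.
Step 3. Substitute back u = t**2: now -4*atan(t**2)/3.
Answer: -4*atan(t**2)/3.


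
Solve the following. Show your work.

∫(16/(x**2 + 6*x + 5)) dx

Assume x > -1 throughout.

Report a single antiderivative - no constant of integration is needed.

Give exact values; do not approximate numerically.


Step 1. Decompose ∫(16/(x**2 + 6*x + 5)) dx by partial fractions, 16/(x**2 + 6*x + 5) = -4/(x + 5) + 4/(x + 1): now ∫(4/(x + 1)) dx + ∫(-4/(x + 5)) dx.
Step 2. Evaluate the standard form [assuming x > -1]: now 4*log(x + 1) + ∫(-4/(x + 5)) dx.
Step 3. Evaluate the standard form [assuming x > -5]: now 4*log(x + 1) - 4*log(x + 5).
Answer: 4*log(x + 1) - 4*log(x + 5).


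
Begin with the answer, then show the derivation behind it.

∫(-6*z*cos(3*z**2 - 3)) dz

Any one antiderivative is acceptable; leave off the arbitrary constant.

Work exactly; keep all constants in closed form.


The answer is -sin(3*z**2 - 3).
Step 1. Substitute u = z**2 - 1, turning ∫(-6*z*cos(3*z**2 - 3)) dz into ∫(-3*cos(3*u)) du: now ∫(-3*cos(3*u)) du.
Step 2. Evaluate the standard form: now -sin(3*u).
Step 3. Substitute back u = z**2 - 1: now -sin(3*z**2 - 3).
Answer: -sin(3*z**2 - 3).


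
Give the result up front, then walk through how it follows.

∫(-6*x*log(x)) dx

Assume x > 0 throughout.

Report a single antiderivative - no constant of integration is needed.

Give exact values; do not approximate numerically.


The answer is -3*x**2*log(x) + 3*x**2/2.
Step 1. Integrate ∫(-6*x*log(x)) dx by parts with u = log(x), dv = (-6*x) dx, so v = -3*x**2 [assuming x > 0]: now -3*x**2*log(x) + ∫(3*x) dx.
Step 2. Evaluate the standard form: now -3*x**2*log(x) + 3*x**2/2.
Answer: -3*x**2*log(x) + 3*x**2/2.


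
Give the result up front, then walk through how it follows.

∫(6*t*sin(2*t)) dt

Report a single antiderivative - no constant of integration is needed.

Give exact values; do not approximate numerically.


The answer is -3*t*cos(2*t) + 3*sin(2*t)/2.
Step 1. Integrate ∫(6*t*sin(2*t)) dt by parts with u = t, dv = (6*sin(2*t)) dt, so v = -3*cos(2*t): now -3*t*cos(2*t) + ∫(3*cos(2*t)) dt.
Step 2. Evaluate the standard form: now -3*t*cos(2*t) + 3*sin(2*t)/2.
Answer: -3*t*cos(2*t) + 3*sin(2*t)/2.


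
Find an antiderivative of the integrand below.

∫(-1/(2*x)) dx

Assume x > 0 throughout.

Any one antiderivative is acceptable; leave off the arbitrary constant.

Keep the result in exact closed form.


Answer: -log(x)/2.


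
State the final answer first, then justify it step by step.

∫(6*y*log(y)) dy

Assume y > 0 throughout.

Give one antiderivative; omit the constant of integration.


The answer is 3*y**2*log(y) - 3*y**2/2.
Step 1. Integrate ∫(6*y*log(y)) dy by parts with u = log(y), dv = (6*y) dy, so v = 3*y**2 [assuming y > 0]: now 3*y**2*log(y) + ∫(-3*y) dy.
Step 2. Evaluate the standard form: now 3*y**2*log(y) - 3*y**2/2.
Answer: 3*y**2*log(y) - 3*y**2/2.


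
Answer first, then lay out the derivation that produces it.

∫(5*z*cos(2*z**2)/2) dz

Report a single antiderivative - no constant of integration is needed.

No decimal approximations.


The answer is 5*sin(2*z**2)/8.
Step 1. Substitute u = z**2, turning ∫(5*z*cos(2*z**2)/2) dz into ∫(5*cos(2*u)/4) du: now ∫(5*cos(2*u)/4) du.
Step 2. Evaluate the standard form: now 5*sin(2*u)/8.
Step 3. Substitute back u = z**2: now 5*sin(2*z**2)/8.
Answer: 5*sin(2*z**2)/8.


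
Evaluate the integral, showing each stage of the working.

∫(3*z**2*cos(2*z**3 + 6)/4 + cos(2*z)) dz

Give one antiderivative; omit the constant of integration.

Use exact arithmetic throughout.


Step 1. Rewrite: now ∫(3*z**2*cos(2*z**3 + 6)/4) dz + ∫(cos(2*z)) dz.
Step 2. Evaluate the standard form: now sin(2*z)/2 + ∫(3*z**2*cos(2*z**3 + 6)/4) dz.
Step 3. Substitute u = z**3 + 3, turning ∫(3*z**2*cos(2*z**3 + 6)/4) dz into ∫(cos(2*u)/4) du: now sin(2*z)/2 + ∫(cos(2*u)/4) du.
Step 4. Evaluate the standard form: now sin(2*u)/8 + sin(2*z)/2.
Step 5. Substitute back u = z**3 + 3: now sin(2*z)/2 + sin(2*z**3 + 6)/8.
Answer: sin(2*z)/2 + sin(2*z**3 + 6)/8.


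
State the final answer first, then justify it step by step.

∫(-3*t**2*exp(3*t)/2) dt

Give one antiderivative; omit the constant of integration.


The answer is -t**2*exp(3*t)/2 + t*exp(3*t)/3 - exp(3*t)/9.
Step 1. Integrate ∫(-3*t**2*exp(3*t)/2) dt by parts with u = t**2, dv = (-3*exp(3*t)/2) dt, so v = -exp(3*t)/2: now -t**2*exp(3*t)/2 + ∫(t*exp(3*t)) dt.
Step 2. Integrate ∫(t*exp(3*t)) dt by parts with u = t, dv = (exp(3*t)) dt, so v = exp(3*t)/3: now -t**2*exp(3*t)/2 + t*exp(3*t)/3 + ∫(-exp(3*t)/3) dt.
Step 3. Evaluate the standard form: now -t**2*exp(3*t)/2 + t*exp(3*t)/3 - exp(3*t)/9.
Answer: -t**2*exp(3*t)/2 + t*exp(3*t)/3 - exp(3*t)/9.


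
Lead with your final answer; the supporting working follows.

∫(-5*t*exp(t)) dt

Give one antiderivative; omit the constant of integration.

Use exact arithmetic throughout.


The answer is -5*t*exp(t) + 5*exp(t).
Step 1. Integrate ∫(-5*t*exp(t)) dt by parts with u = t, dv = (-5*exp(t)) dt, so v = -5*exp(t): now -5*t*exp(t) + ∫(5*exp(t)) dt.
Step 2. Evaluate the standard form: now -5*t*exp(t) + 5*exp(t).
Answer: -5*t*exp(t) + 5*exp(t).


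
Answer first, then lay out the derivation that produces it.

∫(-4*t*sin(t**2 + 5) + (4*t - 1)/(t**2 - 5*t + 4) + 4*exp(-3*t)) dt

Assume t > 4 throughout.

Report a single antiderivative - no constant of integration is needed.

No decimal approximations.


The answer is 5*log(t - 4) - log(t - 1) + 2*cos(t**2 + 5) - 4*exp(-3*t)/3.
Step 1. Rewrite: now ∫(-4*t*sin(t**2 + 5)) dt + ∫((4*t - 1)/(t**2 - 5*t + 4)) dt + ∫(4*exp(-3*t)) dt.
Step 2. Substitute u = t**2 + 5, turning ∫(-4*t*sin(t**2 + 5)) dt into ∫(-2*sin(u)) du: now ∫((4*t - 1)/(t**2 - 5*t + 4)) dt + ∫(4*exp(-3*t)) dt + ∫(-2*sin(u)) du.
Step 3. Evaluate the standard form: now 2*cos(u) + ∫((4*t - 1)/(t**2 - 5*t + 4)) dt + ∫(4*exp(-3*t)) dt.
Step 4. Substitute back u = t**2 + 5: now 2*cos(t**2 + 5) + ∫((4*t - 1)/(t**2 - 5*t + 4)) dt + ∫(4*exp(-3*t)) dt.
Step 5. Evaluate the standard form: now 2*cos(t**2 + 5) + ∫((4*t - 1)/(t**2 - 5*t + 4)) dt - 4*exp(-3*t)/3.
Step 6. Decompose ∫((4*t - 1)/(t**2 - 5*t + 4)) dt by partial fractions, (4*t - 1)/(t**2 - 5*t + 4) = -1/(t - 1) + 5/(t - 4): now 2*cos(t**2 + 5) + ∫(5/(t - 4)) dt + ∫(-1/(t - 1)) dt - 4*exp(-3*t)/3.
Step 7. Evaluate the standard form [assuming t > 1]: now -log(t - 1) + 2*cos(t**2 + 5) + ∫(5/(t - 4)) dt - 4*exp(-3*t)/3.
Step 8. Evaluate the standard form [assuming t > 4]: now 5*log(t - 4) - log(t - 1) + 2*cos(t**2 + 5) - 4*exp(-3*t)/3.
Answer: 5*log(t - 4) - log(t - 1) + 2*cos(t**2 + 5) - 4*exp(-3*t)/3.


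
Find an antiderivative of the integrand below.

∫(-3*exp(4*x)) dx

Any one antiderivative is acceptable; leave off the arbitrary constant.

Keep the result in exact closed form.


Answer: -3*exp(4*x)/4.


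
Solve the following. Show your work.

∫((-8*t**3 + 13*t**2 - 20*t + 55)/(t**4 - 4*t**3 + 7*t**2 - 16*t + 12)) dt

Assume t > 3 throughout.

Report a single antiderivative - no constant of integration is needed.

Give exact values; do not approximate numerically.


Step 1. Decompose ∫((-8*t**3 + 13*t**2 - 20*t + 55)/(t**4 - 4*t**3 + 7*t**2 - 16*t + 12)) dt by partial fractions, (-8*t**3 + 13*t**2 - 20*t + 55)/(t**4 - 4*t**3 + 7*t**2 - 16*t + 12) = -3/(t**2 + 4) - 4/(t - 1) - 4/(t - 3): now ∫(-4/(t - 3)) dt + ∫(-4/(t - 1)) dt + ∫(-3/(t**2 + 4)) dt.
Step 2. Evaluate the standard form [assuming t > 3]: now -4*log(t - 3) + ∫(-4/(t - 1)) dt + ∫(-3/(t**2 + 4)) dt.
Step 3. Evaluate the standard form [assuming t > 1]: now -4*log(t - 3) - 4*log(t - 1) + ∫(-3/(t**2 + 4)) dt.
Step 4. Evaluate the standard form: now -4*log(t - 3) - 4*log(t - 1) - 3*atan(t/2)/2.
Answer: -4*log(t - 3) - 4*log(t - 1) - 3*atan(t/2)/2.


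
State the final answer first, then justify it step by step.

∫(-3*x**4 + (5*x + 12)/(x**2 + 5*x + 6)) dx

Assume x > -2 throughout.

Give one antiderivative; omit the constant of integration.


The answer is -3*x**5/5 + 2*log(x + 2) + 3*log(x + 3).
Step 1. Rewrite: now ∫(-3*x**4) dx + ∫((5*x + 12)/(x**2 + 5*x + 6)) dx.
Step 2. Evaluate the standard form: now -3*x**5/5 + ∫((5*x + 12)/(x**2 + 5*x + 6)) dx.
Step 3. Decompose ∫((5*x + 12)/(x**2 + 5*x + 6)) dx by partial fractions, (5*x + 12)/(x**2 + 5*x + 6) = 3/(x + 3) + 2/(x + 2): now -3*x**5/5 + ∫(2/(x + 2)) dx + ∫(3/(x + 3)) dx.
Step 4. Evaluate the standard form [assuming x > -2]: now -3*x**5/5 + 2*log(x + 2) + ∫(3/(x + 3)) dx.
Step 5. Evaluate the standard form [assuming x > -3]: now -3*x**5/5 + 2*log(x + 2) + 3*log(x + 3).
Answer: -3*x**5/5 + 2*log(x + 2) + 3*log(x + 3).


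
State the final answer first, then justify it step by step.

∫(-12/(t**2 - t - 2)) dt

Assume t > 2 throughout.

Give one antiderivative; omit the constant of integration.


The answer is -4*log(t - 2) + 4*log(t + 1).
Step 1. Decompose ∫(-12/(t**2 - t - 2)) dt by partial fractions, -12/(t**2 - t - 2) = 4/(t + 1) - 4/(t - 2): now ∫(-4/(t - 2)) dt + ∫(4/(t + 1)) dt.
Step 2. Evaluate the standard form [assuming t > 2]: now -4*log(t - 2) + ∫(4/(t + 1)) dt.
Step 3. Evaluate the standard form [assuming t > -1]: now -4*log(t - 2) + 4*log(t + 1).
Answer: -4*log(t - 2) + 4*log(t + 1).


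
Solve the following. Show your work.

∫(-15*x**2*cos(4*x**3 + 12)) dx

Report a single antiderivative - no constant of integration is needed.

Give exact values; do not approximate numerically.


Step 1. Substitute u = x**3 + 3, turning ∫(-15*x**2*cos(4*x**3 + 12)) dx into ∫(-5*cos(4*u)) du: now ∫(-5*cos(4*u)) du.
Step 2. Evaluate the standard form: now -5*sin(4*u)/4.
Step 3. Substitute back u = x**3 + 3: now -5*sin(4*x**3 + 12)/4.
Answer: -5*sin(4*x**3 + 12)/4.


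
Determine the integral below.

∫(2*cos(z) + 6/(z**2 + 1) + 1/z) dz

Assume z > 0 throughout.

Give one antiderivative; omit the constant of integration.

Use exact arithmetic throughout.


Answer: log(z) + 2*sin(z) + 6*atan(z).


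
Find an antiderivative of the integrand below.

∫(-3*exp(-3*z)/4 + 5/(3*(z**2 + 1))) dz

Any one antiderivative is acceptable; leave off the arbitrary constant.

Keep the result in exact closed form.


Answer: 5*atan(z)/3 + exp(-3*z)/4.


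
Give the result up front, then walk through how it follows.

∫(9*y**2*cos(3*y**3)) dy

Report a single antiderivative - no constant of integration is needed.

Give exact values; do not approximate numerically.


The answer is sin(3*y**3).
Step 1. Substitute u = y**3, turning ∫(9*y**2*cos(3*y**3)) dy into ∫(3*cos(3*u)) du: now ∫(3*cos(3*u)) du.
Step 2. Evaluate the standard form: now sin(3*u).
Step 3. Substitute back u = y**3: now sin(3*y**3).
Answer: sin(3*y**3).


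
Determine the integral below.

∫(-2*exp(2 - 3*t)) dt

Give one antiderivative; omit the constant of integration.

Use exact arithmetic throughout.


Answer: 2*exp(2 - 3*t)/3.


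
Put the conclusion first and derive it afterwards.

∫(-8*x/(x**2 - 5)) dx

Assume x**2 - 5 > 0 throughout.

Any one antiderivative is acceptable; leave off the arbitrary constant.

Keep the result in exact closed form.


The answer is -4*log(x**2 - 5).
Step 1. Substitute u = x**2 - 5, turning ∫(-8*x/(x**2 - 5)) dx into ∫(-4/u) du: now ∫(-4/u) du.
Step 2. Evaluate the standard form [assuming u > 0]: now -4*log(u).
Step 3. Substitute back u = x**2 - 5: now -4*log(x**2 - 5).
Answer: -4*log(x**2 - 5).


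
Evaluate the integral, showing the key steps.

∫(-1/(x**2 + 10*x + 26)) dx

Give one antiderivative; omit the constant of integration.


Step 1. Substitute u = -x - 5, turning ∫(-1/(x**2 + 10*x + 26)) dx into ∫(1/(u**2 + 1)) du: now ∫(1/(u**2 + 1)) du.
Step 2. Evaluate the standard form: now atan(u).
Step 3. Substitute back u = -x - 5: now -atan(x + 5).
Answer: -atan(x + 5).


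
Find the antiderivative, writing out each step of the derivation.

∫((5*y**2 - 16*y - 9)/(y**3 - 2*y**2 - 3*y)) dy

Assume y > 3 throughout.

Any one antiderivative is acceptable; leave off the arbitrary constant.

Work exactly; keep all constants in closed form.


Step 1. Decompose ∫((5*y**2 - 16*y - 9)/(y**3 - 2*y**2 - 3*y)) dy by partial fractions, (5*y**2 - 16*y - 9)/(y**3 - 2*y**2 - 3*y) = 3/(y + 1) - 1/(y - 3) + 3/y: now ∫(3/y) dy + ∫(-1/(y - 3)) dy + ∫(3/(y + 1)) dy.
Step 2. Evaluate the standard form [assuming y > 3]: now -log(y - 3) + ∫(3/y) dy + ∫(3/(y + 1)) dy.
Step 3. Evaluate the standard form [assuming y > -1]: now -log(y - 3) + 3*log(y + 1) + ∫(3/y) dy.
Step 4. Evaluate the standard form [assuming y > 0]: now 3*log(y) - log(y - 3) + 3*log(y + 1).
Answer: 3*log(y) - log(y - 3) + 3*log(y + 1).


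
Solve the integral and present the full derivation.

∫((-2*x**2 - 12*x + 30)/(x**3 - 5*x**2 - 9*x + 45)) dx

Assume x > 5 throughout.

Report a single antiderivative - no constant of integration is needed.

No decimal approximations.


Step 1. Decompose ∫((-2*x**2 - 12*x + 30)/(x**3 - 5*x**2 - 9*x + 45)) dx by partial fractions, (-2*x**2 - 12*x + 30)/(x**3 - 5*x**2 - 9*x + 45) = 1/(x + 3) + 2/(x - 3) - 5/(x - 5): now ∫(-5/(x - 5)) dx + ∫(2/(x - 3)) dx + ∫(1/(x + 3)) dx.
Step 2. Evaluate the standard form [assuming x > -3]: now log(x + 3) + ∫(-5/(x - 5)) dx + ∫(2/(x - 3)) dx.
Step 3. Evaluate the standard form [assuming x > 5]: now -5*log(x - 5) + log(x + 3) + ∫(2/(x - 3)) dx.
Step 4. Evaluate the standard form [assuming x > 3]: now -5*log(x - 5) + 2*log(x - 3) + log(x + 3).
Answer: -5*log(x - 5) + 2*log(x - 3) + log(x + 3).


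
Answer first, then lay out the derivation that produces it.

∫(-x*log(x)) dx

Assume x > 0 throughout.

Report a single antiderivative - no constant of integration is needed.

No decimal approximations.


The answer is -x**2*log(x)/2 + x**2/4.
Step 1. Integrate ∫(-x*log(x)) dx by parts with u = log(x), dv = (-x) dx, so v = -x**2/2 [assuming x > 0]: now -x**2*log(x)/2 + ∫(x/2) dx.
Step 2. Evaluate the standard form: now -x**2*log(x)/2 + x**2/4.
Answer: -x**2*log(x)/2 + x**2/4.


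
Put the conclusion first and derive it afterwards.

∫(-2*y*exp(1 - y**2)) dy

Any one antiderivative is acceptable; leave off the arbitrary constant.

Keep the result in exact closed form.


The answer is exp(1 - y**2).
Step 1. Substitute u = y**2 - 1, turning ∫(-2*y*exp(1 - y**2)) dy into ∫(-exp(-u)) du: now ∫(-exp(-u)) du.
Step 2. Evaluate the standard form: now exp(-u).
Step 3. Substitute back u = y**2 - 1: now exp(1 - y**2).
Answer: exp(1 - y**2).


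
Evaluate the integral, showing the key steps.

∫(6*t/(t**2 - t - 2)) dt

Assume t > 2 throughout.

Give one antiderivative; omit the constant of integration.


Step 1. Decompose ∫(6*t/(t**2 - t - 2)) dt by partial fractions, 6*t/(t**2 - t - 2) = 2/(t + 1) + 4/(t - 2): now ∫(4/(t - 2)) dt + ∫(2/(t + 1)) dt.
Step 2. Evaluate the standard form [assuming t > -1]: now 2*log(t + 1) + ∫(4/(t - 2)) dt.
Step 3. Evaluate the standard form [assuming t > 2]: now 4*log(t - 2) + 2*log(t + 1).
Answer: 4*log(t - 2) + 2*log(t + 1).


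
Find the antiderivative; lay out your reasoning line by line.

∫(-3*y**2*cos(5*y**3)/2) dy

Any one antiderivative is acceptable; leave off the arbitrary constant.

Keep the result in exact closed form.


Step 1. Substitute u = y**3, turning ∫(-3*y**2*cos(5*y**3)/2) dy into ∫(-cos(5*u)/2) du: now ∫(-cos(5*u)/2) du.
Step 2. Evaluate the standard form: now -sin(5*u)/10.
Step 3. Substitute back u = y**3: now -sin(5*y**3)/10.
Answer: -sin(5*y**3)/10.


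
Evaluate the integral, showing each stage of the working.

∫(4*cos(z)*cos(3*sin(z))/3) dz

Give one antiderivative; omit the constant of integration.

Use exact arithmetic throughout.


Step 1. Substitute u = sin(z), turning ∫(4*cos(z)*cos(3*sin(z))/3) dz into ∫(4*cos(3*u)/3) du: now ∫(4*cos(3*u)/3) du.
Step 2. Evaluate the standard form: now 4*sin(3*u)/9.
Step 3. Substitute back u = sin(z): now 4*sin(3*sin(z))/9.
Answer: 4*sin(3*sin(z))/9.


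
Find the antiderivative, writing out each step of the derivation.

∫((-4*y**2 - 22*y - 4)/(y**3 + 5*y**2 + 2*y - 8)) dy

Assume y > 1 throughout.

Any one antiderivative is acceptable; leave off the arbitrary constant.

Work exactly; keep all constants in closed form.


Step 1. Decompose ∫((-4*y**2 - 22*y - 4)/(y**3 + 5*y**2 + 2*y - 8)) dy by partial fractions, (-4*y**2 - 22*y - 4)/(y**3 + 5*y**2 + 2*y - 8) = 2/(y + 4) - 4/(y + 2) - 2/(y - 1): now ∫(-2/(y - 1)) dy + ∫(-4/(y + 2)) dy + ∫(2/(y + 4)) dy.
Step 2. Evaluate the standard form [assuming y > -2]: now -4*log(y + 2) + ∫(-2/(y - 1)) dy + ∫(2/(y + 4)) dy.
Step 3. Evaluate the standard form [assuming y > 1]: now -2*log(y - 1) - 4*log(y + 2) + ∫(2/(y + 4)) dy.
Step 4. Evaluate the standard form [assuming y > -4]: now -2*log(y - 1) - 4*log(y + 2) + 2*log(y + 4).
Answer: -2*log(y - 1) - 4*log(y + 2) + 2*log(y + 4).


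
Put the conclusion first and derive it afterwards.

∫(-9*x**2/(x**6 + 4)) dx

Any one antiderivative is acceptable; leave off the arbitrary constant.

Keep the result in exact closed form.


The answer is -3*atan(x**3/2)/2.
Step 1. Substitute u = x**3, turning ∫(-9*x**2/(x**6 + 4)) dx into ∫(-3/(u**2 + 4)) du: now ∫(-3/(u**2 + 4)) du.
Step 2. Evaluate the standard form: now -3*atan(u/2)/2.
Step 3. Substitute back u = x**3: now -3*atan(x**3/2)/2.
Answer: -3*atan(x**3/2)/2.


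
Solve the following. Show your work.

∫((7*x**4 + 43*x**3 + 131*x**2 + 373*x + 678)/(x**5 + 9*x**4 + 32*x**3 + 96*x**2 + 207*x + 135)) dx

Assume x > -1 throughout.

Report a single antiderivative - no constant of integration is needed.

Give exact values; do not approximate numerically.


Step 1. Decompose ∫((7*x**4 + 43*x**3 + 131*x**2 + 373*x + 678)/(x**5 + 9*x**4 + 32*x**3 + 96*x**2 + 207*x + 135)) dx by partial fractions, (7*x**4 + 43*x**3 + 131*x**2 + 373*x + 678)/(x**5 + 9*x**4 + 32*x**3 + 96*x**2 + 207*x + 135) = -1/(x**2 + 9) + 4/(x + 5) - 2/(x + 3) + 5/(x + 1): now ∫(5/(x + 1)) dx + ∫(-2/(x + 3)) dx + ∫(4/(x + 5)) dx + ∫(-1/(x**2 + 9)) dx.
Step 2. Evaluate the standard form [assuming x > -1]: now 5*log(x + 1) + ∫(-2/(x + 3)) dx + ∫(4/(x + 5)) dx + ∫(-1/(x**2 + 9)) dx.
Step 3. Evaluate the standard form [assuming x > -3]: now 5*log(x + 1) - 2*log(x + 3) + ∫(4/(x + 5)) dx + ∫(-1/(x**2 + 9)) dx.
Step 4. Evaluate the standard form [assuming x > -5]: now 5*log(x + 1) - 2*log(x + 3) + 4*log(x + 5) + ∫(-1/(x**2 + 9)) dx.
Step 5. Evaluate the standard form: now 5*log(x + 1) - 2*log(x + 3) + 4*log(x + 5) - atan(x/3)/3.
Answer: 5*log(x + 1) - 2*log(x + 3) + 4*log(x + 5) - atan(x/3)/3.


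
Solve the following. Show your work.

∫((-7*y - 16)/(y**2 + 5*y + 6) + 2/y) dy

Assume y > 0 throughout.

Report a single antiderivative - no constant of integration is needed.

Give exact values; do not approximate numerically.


Step 1. Rewrite: now ∫(2/y) dy + ∫((-7*y - 16)/(y**2 + 5*y + 6)) dy.
Step 2. Decompose ∫((-7*y - 16)/(y**2 + 5*y + 6)) dy by partial fractions, (-7*y - 16)/(y**2 + 5*y + 6) = -5/(y + 3) - 2/(y + 2): now ∫(2/y) dy + ∫(-2/(y + 2)) dy + ∫(-5/(y + 3)) dy.
Step 3. Evaluate the standard form [assuming y > -3]: now -5*log(y + 3) + ∫(2/y) dy + ∫(-2/(y + 2)) dy.
Step 4. Evaluate the standard form [assuming y > -2]: now -2*log(y + 2) - 5*log(y + 3) + ∫(2/y) dy.
Step 5. Evaluate the standard form [assuming y > 0]: now 2*log(y) - 2*log(y + 2) - 5*log(y + 3).
Answer: 2*log(y) - 2*log(y + 2) - 5*log(y + 3).


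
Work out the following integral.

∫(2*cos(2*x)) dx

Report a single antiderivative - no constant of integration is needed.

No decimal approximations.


Answer: sin(2*x).


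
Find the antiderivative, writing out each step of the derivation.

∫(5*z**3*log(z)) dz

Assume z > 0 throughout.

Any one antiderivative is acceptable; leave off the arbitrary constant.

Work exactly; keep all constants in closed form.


Step 1. Integrate ∫(5*z**3*log(z)) dz by parts with u = log(z), dv = (5*z**3) dz, so v = 5*z**4/4 [assuming z > 0]: now 5*z**4*log(z)/4 + ∫(-5*z**3/4) dz.
Step 2. Evaluate the standard form: now 5*z**4*log(z)/4 - 5*z**4/16.
Answer: 5*z**4*log(z)/4 - 5*z**4/16.


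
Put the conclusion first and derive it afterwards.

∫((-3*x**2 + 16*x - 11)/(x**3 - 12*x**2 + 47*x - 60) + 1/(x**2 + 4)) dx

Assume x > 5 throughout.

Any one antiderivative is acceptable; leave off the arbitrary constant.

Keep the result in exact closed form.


The answer is -3*log(x - 5) - 5*log(x - 4) + 5*log(x - 3) + atan(x/2)/2.
Step 1. Rewrite: now ∫((-3*x**2 + 16*x - 11)/(x**3 - 12*x**2 + 47*x - 60)) dx + ∫(1/(x**2 + 4)) dx.
Step 2. Evaluate the standard form: now atan(x/2)/2 + ∫((-3*x**2 + 16*x - 11)/(x**3 - 12*x**2 + 47*x - 60)) dx.
Step 3. Decompose ∫((-3*x**2 + 16*x - 11)/(x**3 - 12*x**2 + 47*x - 60)) dx by partial fractions, (-3*x**2 + 16*x - 11)/(x**3 - 12*x**2 + 47*x - 60) = 5/(x - 3) - 5/(x - 4) - 3/(x - 5): now atan(x/2)/2 + ∫(-3/(x - 5)) dx + ∫(-5/(x - 4)) dx + ∫(5/(x - 3)) dx.
Step 4. Evaluate the standard form [assuming x > 4]: now -5*log(x - 4) + atan(x/2)/2 + ∫(-3/(x - 5)) dx + ∫(5/(x - 3)) dx.
Step 5. Evaluate the standard form [assuming x > 5]: now -3*log(x - 5) - 5*log(x - 4) + atan(x/2)/2 + ∫(5/(x - 3)) dx.
Step 6. Evaluate the standard form [assuming x > 3]: now -3*log(x - 5) - 5*log(x - 4) + 5*log(x - 3) + atan(x/2)/2.
Answer: -3*log(x - 5) - 5*log(x - 4) + 5*log(x - 3) + atan(x/2)/2.


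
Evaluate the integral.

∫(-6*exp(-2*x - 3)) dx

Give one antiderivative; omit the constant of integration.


Answer: 3*exp(-2*x - 3).


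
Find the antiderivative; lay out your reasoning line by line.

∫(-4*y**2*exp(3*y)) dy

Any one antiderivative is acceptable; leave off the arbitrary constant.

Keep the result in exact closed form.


Step 1. Integrate ∫(-4*y**2*exp(3*y)) dy by parts with u = y**2, dv = (-4*exp(3*y)) dy, so v = -4*exp(3*y)/3: now -4*y**2*exp(3*y)/3 + ∫(8*y*exp(3*y)/3) dy.
Step 2. Integrate ∫(8*y*exp(3*y)/3) dy by parts with u = y, dv = (8*exp(3*y)/3) dy, so v = 8*exp(3*y)/9: now -4*y**2*exp(3*y)/3 + 8*y*exp(3*y)/9 + ∫(-8*exp(3*y)/9) dy.
Step 3. Evaluate the standard form: now -4*y**2*exp(3*y)/3 + 8*y*exp(3*y)/9 - 8*exp(3*y)/27.
Answer: -4*y**2*exp(3*y)/3 + 8*y*exp(3*y)/9 - 8*exp(3*y)/27.


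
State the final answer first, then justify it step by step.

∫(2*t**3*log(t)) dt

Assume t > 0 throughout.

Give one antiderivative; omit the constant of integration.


The answer is t**4*log(t)/2 - t**4/8.
Step 1. Integrate ∫(2*t**3*log(t)) dt by parts with u = log(t), dv = (2*t**3) dt, so v = t**4/2 [assuming t > 0]: now t**4*log(t)/2 + ∫(-t**3/2) dt.
Step 2. Evaluate the standard form: now t**4*log(t)/2 - t**4/8.
Answer: t**4*log(t)/2 - t**4/8.


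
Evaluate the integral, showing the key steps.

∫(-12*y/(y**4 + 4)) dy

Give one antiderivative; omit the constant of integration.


Step 1. Substitute u = y**2, turning ∫(-12*y/(y**4 + 4)) dy into ∫(-6/(u**2 + 4)) du: now ∫(-6/(u**2 + 4)) du.
Step 2. Evaluate the standard form: now -3*atan(u/2).
Step 3. Substitute back u = y**2: now -3*atan(y**2/2).
Answer: -3*atan(y**2/2).


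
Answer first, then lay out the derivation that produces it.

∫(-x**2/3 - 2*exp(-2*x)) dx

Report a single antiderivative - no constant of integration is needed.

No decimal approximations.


The answer is -x**3/9 + exp(-2*x).
Step 1. Rewrite: now ∫(-x**2/3) dx + ∫(-2*exp(-2*x)) dx.
Step 2. Evaluate the standard form: now ∫(-x**2/3) dx + exp(-2*x).
Step 3. Evaluate the standard form: now -x**3/9 + exp(-2*x).
Answer: -x**3/9 + exp(-2*x).


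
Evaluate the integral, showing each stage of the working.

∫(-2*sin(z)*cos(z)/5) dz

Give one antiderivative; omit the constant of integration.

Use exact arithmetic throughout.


Step 1. Substitute u = sin(z), turning ∫(-2*sin(z)*cos(z)/5) dz into ∫(-2*u/5) du: now ∫(-2*u/5) du.
Step 2. Evaluate the standard form: now -u**2/5.
Step 3. Substitute back u = sin(z): now -sin(z)**2/5.
Answer: -sin(z)**2/5.


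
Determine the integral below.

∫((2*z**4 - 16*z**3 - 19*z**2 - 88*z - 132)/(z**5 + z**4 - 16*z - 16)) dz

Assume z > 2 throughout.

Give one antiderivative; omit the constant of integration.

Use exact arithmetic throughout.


Answer: -5*log(z - 2) + 3*log(z + 1) + 4*log(z + 2) + 3*atan(z/2)/2.


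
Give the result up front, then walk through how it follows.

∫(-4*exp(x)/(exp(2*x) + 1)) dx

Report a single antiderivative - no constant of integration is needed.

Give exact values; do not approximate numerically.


The answer is -4*atan(exp(x)).
Step 1. Substitute u = exp(x), turning ∫(-4*exp(x)/(exp(2*x) + 1)) dx into ∫(-4/(u**2 + 1)) du: now ∫(-4/(u**2 + 1)) du.
Step 2. Evaluate the standard form: now -4*atan(u).
Step 3. Substitute back u = exp(x): now -4*atan(exp(x)).
Answer: -4*atan(exp(x)).


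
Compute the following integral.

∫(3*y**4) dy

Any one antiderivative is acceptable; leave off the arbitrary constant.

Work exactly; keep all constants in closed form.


Answer: 3*y**5/5.
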